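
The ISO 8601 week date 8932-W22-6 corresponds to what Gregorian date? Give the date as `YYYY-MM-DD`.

8932-05-31

ISO week 1 of 8932 is the week containing the first Thursday of 8932.
Week 22, day 6 (Saturday) lands on 8932-05-31.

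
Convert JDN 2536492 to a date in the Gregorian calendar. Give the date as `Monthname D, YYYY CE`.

July 30, 2232 CE

Counting from JDN 2299161 = 15 Oct 1582 gives an offset of 237331 days.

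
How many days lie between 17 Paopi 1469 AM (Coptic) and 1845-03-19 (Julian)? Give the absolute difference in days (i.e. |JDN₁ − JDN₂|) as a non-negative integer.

33759

JDN of the first date = 2361263.
JDN of the second date = 2395022.
|2395022 − 2361263| = 33759.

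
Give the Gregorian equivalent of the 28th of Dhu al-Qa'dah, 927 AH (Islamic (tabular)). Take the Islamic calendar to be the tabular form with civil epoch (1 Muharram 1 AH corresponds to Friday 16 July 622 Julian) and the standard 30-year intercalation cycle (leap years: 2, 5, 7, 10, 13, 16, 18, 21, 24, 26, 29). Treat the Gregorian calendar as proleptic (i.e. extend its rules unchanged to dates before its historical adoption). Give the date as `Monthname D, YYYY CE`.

November 9, 1521 CE

Julian Day Number of the source date = 2276906.
Converting JDN 2276906 to the Gregorian calendar gives 9 November 1521 CE.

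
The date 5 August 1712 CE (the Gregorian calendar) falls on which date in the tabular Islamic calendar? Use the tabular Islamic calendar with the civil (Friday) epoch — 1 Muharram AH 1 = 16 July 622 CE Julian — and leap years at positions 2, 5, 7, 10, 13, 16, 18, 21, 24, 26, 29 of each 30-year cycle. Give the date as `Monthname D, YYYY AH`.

Both dates share Julian Day Number 2346572; in the tabular Islamic calendar that is 2 Rajab 1124 AH.

Rajab 2, 1124 AH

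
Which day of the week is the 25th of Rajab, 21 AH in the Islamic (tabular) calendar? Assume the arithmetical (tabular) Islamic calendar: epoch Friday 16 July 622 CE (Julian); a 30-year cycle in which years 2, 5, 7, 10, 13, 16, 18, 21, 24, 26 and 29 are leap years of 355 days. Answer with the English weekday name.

Saturday

This is JDN 1955728 (2 July 642 Gregorian).
Since JDN mod 7 = 5 (0 = Monday), the day is Saturday.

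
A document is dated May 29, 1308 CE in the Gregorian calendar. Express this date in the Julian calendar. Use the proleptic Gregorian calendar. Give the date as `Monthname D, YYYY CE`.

May 21, 1308 CE

At this point the Julian calendar is 8 days behind the Gregorian.
29 May 1308 Gregorian − 8 days → 21 May 1308 Julian.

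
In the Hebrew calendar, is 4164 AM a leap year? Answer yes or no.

yes

Hebrew year 4164 is year 3 of its 19-year Metonic cycle; leap years are at positions 3, 6, 8, 11, 14, 17, 19, so it is a leap year (13 months).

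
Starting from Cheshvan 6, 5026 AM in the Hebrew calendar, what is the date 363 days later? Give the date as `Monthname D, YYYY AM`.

Cheshvan 14, 5027 AM

JDN of Cheshvan 6, 5026 AM = 2183389.
2183389 + 363 = 2183752.
JDN 2183752 in the Hebrew calendar is Cheshvan 14, 5027 AM.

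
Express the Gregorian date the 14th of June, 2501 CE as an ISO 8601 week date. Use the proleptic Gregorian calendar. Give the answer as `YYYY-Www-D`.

2501-W24-2

The weekday is Tuesday (ISO weekday 2).
That Tuesday belongs to ISO week 24 of ISO year 2501.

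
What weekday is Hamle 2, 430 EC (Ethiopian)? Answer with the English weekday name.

Sunday

In the proleptic Gregorian calendar this is 27 June 438 (JDN 1881214).
1881214 ≡ 6 (mod 7); counting from Monday = 0 gives Sunday.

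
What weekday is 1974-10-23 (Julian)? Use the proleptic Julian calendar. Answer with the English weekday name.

Tuesday

This is JDN 2442357 (5 November 1974 Gregorian).
2442357 ≡ 1 (mod 7); counting from Monday = 0 gives Tuesday.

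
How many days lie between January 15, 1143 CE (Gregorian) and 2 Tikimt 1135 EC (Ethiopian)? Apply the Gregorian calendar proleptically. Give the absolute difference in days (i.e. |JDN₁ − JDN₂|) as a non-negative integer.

First date → JDN 2138546; second date → JDN 2138445.
The interval is |2138546 − 2138445| = 101 days.

101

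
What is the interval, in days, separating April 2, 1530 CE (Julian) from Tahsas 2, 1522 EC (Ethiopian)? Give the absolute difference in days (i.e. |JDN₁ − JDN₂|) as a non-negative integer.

First date → JDN 2279982; second date → JDN 2279857.
The interval is |2279982 − 2279857| = 125 days.

125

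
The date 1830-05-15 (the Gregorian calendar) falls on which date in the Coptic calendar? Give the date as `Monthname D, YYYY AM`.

Julian Day Number of the source date = 2389588.
Converting JDN 2389588 to the Coptic calendar gives 8 Pashons 1546 AM.

Pashons 8, 1546 AM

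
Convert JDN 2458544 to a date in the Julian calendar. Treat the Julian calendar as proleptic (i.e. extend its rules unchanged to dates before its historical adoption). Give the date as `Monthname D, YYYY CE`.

JDN 2458544 is 1 March 2019 in the Gregorian calendar.
In the Julian calendar that day is February 16, 2019 CE.

February 16, 2019 CE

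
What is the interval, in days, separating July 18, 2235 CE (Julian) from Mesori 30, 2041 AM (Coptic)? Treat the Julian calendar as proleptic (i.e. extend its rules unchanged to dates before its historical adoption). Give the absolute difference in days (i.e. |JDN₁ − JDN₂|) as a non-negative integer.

32909

First date → JDN 2537590; second date → JDN 2570499.
The interval is |2537590 − 2570499| = 32909 days.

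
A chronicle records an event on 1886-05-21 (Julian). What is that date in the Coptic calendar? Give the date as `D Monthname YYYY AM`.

26 Pashons 1602 AM

Both dates share Julian Day Number 2410060; in the Coptic calendar that is 26 Pashons 1602 AM.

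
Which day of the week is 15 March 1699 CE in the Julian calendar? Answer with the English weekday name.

Wednesday

In the Gregorian calendar this is 25 March 1699 (JDN 2341691).
2341691 ≡ 2 (mod 7); counting from Monday = 0 gives Wednesday.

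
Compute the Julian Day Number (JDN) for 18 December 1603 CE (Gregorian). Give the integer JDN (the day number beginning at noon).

JDN 2299161 is 15 October 1582 CE (Gregorian); the target day is +7734 days from there, so JDN = 2306895.

2306895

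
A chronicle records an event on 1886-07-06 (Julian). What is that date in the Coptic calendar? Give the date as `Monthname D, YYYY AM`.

Epip 12, 1602 AM

Julian Day Number of the source date = 2410106.
Converting JDN 2410106 to the Coptic calendar gives 12 Epip 1602 AM.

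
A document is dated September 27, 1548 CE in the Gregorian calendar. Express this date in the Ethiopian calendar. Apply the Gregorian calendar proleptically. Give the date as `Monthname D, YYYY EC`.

Meskerem 20, 1541 EC

Julian Day Number of the source date = 2286725.
Converting JDN 2286725 to the Ethiopian calendar gives 20 Meskerem 1541 EC.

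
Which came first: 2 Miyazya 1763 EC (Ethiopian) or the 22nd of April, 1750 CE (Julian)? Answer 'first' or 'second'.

second

Converting both to JDN: 2368002 vs 2360357; the smaller is the second.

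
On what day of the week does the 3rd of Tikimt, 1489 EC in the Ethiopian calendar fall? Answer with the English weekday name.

In the proleptic Gregorian calendar this is 9 October 1496 (JDN 2267745).
Since JDN mod 7 = 4 (0 = Monday), the day is Friday.

Friday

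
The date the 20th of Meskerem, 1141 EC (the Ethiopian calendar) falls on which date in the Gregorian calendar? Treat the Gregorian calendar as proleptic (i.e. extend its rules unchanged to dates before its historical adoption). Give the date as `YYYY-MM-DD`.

1148-09-24

Julian Day Number of the source date = 2140625.
Converting JDN 2140625 to the Gregorian calendar gives 24 September 1148 CE.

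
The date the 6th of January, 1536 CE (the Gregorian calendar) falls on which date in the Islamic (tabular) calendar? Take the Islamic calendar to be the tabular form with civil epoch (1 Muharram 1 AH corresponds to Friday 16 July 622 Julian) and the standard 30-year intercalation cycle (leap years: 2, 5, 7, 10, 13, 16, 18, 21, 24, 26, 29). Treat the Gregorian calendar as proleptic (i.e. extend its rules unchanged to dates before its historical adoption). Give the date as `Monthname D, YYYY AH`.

Both dates share Julian Day Number 2282077; in the tabular Islamic calendar that is 2 Rajab 942 AH.

Rajab 2, 942 AH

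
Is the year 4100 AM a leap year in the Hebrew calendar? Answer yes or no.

no

Hebrew year 4100 is year 15 of its 19-year Metonic cycle; leap years are at positions 3, 6, 8, 11, 14, 17, 19, so it is a common year (12 months).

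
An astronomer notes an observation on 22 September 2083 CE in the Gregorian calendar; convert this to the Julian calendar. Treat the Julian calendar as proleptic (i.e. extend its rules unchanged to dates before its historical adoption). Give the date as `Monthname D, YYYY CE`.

September 9, 2083 CE

At this point the Julian calendar is 13 days behind the Gregorian.
22 September 2083 Gregorian − 13 days → 9 September 2083 Julian.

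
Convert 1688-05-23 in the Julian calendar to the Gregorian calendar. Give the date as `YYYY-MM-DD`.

1688-06-02

The Julian–Gregorian offset here is 10 days (Julian trailing).
23 May 1688 Julian + 10 days → 2 June 1688 Gregorian.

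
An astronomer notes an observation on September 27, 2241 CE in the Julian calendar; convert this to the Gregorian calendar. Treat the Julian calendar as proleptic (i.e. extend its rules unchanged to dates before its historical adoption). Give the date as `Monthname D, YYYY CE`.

At this point the Julian calendar is 15 days behind the Gregorian.
27 September 2241 Julian + 15 days → 12 October 2241 Gregorian.

October 12, 2241 CE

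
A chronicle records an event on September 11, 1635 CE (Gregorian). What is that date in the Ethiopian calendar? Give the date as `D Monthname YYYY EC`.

Julian Day Number of the source date = 2318485.
Converting JDN 2318485 to the Ethiopian calendar gives 3 Meskerem 1628 EC.

3 Meskerem 1628 EC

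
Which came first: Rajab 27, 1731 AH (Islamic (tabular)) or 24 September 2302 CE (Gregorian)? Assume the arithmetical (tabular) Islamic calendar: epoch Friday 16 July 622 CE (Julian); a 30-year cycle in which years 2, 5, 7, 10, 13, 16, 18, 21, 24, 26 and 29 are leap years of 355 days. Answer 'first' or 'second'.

The two dates have Julian Day Numbers 2561697 and 2562114 respectively.
Since 2561697 < 2562114, the first date comes first.

first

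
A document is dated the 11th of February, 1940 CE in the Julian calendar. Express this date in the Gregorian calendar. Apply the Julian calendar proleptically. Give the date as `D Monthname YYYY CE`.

24 February 1940 CE

For dates in this range the Gregorian date is 13 days ahead of the Julian.
11 February 1940 Julian + 13 days → 24 February 1940 Gregorian.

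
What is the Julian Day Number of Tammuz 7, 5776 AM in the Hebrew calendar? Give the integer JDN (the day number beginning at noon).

Equivalently 13 July 2016 (Gregorian).
JDN 2299161 is 15 October 1582 CE (Gregorian); the target day is +158422 days from there, so JDN = 2457583.

2457583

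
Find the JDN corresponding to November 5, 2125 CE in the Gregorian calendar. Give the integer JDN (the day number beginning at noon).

JDN 2451545 is 1 January 2000 CE (Gregorian); the target day is +45964 days from there, so JDN = 2497509.

2497509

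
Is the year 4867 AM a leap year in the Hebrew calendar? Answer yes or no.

yes

Hebrew year 4867 is year 3 of its 19-year Metonic cycle; leap years are at positions 3, 6, 8, 11, 14, 17, 19, so it is a leap year (13 months).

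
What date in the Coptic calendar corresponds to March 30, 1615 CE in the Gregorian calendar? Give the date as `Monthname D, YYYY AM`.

Paremhat 24, 1331 AM

Both dates share Julian Day Number 2311015; in the Coptic calendar that is 24 Paremhat 1331 AM.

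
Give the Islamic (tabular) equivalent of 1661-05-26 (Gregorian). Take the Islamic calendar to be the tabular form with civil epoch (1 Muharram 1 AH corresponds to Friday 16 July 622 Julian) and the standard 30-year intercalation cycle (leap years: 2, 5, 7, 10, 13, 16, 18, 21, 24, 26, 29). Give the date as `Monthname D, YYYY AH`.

Ramadan 27, 1071 AH

Julian Day Number of the source date = 2327874.
Converting JDN 2327874 to the tabular Islamic calendar gives 27 Ramadan 1071 AH.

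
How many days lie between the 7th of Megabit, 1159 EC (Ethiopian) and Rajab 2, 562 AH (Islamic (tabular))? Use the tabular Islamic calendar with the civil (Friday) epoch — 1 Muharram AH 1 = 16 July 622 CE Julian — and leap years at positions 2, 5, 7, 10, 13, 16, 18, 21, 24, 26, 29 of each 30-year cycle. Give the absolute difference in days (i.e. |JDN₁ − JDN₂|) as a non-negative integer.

52

First date → JDN 2147366; second date → JDN 2147418.
The interval is |2147366 − 2147418| = 52 days.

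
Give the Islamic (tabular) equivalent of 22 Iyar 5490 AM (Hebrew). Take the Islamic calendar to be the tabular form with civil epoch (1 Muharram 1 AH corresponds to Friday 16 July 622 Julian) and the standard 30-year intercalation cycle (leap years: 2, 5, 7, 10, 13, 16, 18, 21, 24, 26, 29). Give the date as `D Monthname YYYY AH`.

Julian Day Number of the source date = 2353058.
Converting JDN 2353058 to the tabular Islamic calendar gives 21 Shawwal 1142 AH.

21 Shawwal 1142 AH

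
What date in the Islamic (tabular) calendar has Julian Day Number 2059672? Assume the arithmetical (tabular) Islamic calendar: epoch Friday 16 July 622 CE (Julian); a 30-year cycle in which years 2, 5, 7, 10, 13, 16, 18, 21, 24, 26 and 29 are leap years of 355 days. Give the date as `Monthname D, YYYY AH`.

Dhu al-Qa'dah 21, 314 AH

The proleptic Gregorian equivalent of JDN 2059672 is 2 February 927.
In the tabular Islamic calendar that day is Dhu al-Qa'dah 21, 314 AH.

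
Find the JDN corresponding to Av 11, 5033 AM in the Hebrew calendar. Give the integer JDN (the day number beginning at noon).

Equivalently 3 August 1273 (proleptic Gregorian).
JDN 2299161 is 15 October 1582 CE (Gregorian); the target day is −112932 days from there, so JDN = 2186229.

2186229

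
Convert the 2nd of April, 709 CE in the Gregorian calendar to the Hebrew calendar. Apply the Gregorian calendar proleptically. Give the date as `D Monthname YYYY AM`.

Both dates share Julian Day Number 1980108; in the Hebrew calendar that is 14 Nisan 4469 AM.

14 Nisan 4469 AM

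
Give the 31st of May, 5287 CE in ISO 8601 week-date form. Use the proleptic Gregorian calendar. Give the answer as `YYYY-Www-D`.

The weekday is Saturday (ISO weekday 6).
That Saturday belongs to ISO week 22 of ISO year 5287.

5287-W22-6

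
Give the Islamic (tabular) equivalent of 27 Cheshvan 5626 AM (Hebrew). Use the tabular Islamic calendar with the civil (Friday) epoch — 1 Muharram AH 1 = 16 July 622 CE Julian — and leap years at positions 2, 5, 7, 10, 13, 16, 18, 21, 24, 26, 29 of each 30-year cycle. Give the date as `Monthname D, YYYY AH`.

The source date corresponds to 16 November 1865 in the Gregorian calendar (JDN 2402557).
That day falls on 26 Jumada al-Thani 1282 AH in the tabular Islamic calendar.

Jumada al-Thani 26, 1282 AH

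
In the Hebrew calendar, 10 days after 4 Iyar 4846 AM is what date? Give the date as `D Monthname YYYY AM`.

14 Iyar 4846 AM

JDN of 4 Iyar 4846 AM = 2117830.
2117830 + 10 = 2117840.
JDN 2117840 in the Hebrew calendar is 14 Iyar 4846 AM.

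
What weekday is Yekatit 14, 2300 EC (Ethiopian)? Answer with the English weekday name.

In the Gregorian calendar this is 25 February 2308 (JDN 2564094).
Since JDN mod 7 = 1 (0 = Monday), the day is Tuesday.

Tuesday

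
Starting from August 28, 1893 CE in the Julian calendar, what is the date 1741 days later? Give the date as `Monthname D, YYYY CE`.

JDN of August 28, 1893 CE = 2412716.
2412716 + 1741 = 2414457.
JDN 2414457 in the Julian calendar is June 4, 1898 CE.

June 4, 1898 CE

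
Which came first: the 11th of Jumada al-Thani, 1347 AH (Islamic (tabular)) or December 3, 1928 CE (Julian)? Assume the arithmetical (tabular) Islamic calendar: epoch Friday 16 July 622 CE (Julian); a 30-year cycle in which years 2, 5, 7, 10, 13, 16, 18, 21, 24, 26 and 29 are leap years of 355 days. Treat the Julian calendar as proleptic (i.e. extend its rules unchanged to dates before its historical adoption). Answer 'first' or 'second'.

Converting both to JDN: 2425576 vs 2425597; the smaller is the first.

first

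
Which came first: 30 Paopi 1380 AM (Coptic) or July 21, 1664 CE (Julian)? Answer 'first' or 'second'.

first

The two dates have Julian Day Numbers 2328769 and 2329036 respectively.
Since 2328769 < 2329036, the first date comes first.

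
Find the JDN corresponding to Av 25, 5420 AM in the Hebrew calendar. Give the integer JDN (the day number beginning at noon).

2327577

In the Gregorian calendar the same day is 2 August 1660.
JDN 2451545 is 1 January 2000 CE (Gregorian); the target day is −123968 days from there, so JDN = 2327577.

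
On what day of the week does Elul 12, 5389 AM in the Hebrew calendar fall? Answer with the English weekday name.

This is JDN 2316283 (31 August 1629 Gregorian).
2316283 ≡ 4 (mod 7); counting from Monday = 0 gives Friday.

Friday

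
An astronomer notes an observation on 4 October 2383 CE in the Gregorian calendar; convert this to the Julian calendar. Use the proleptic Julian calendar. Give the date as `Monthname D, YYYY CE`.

September 18, 2383 CE

At this point the Julian calendar is 16 days behind the Gregorian.
4 October 2383 Gregorian − 16 days → 18 September 2383 Julian.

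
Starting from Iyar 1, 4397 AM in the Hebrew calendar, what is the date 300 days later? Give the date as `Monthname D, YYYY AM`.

Adar 6, 4398 AM

Counting 300 days forward from JDN 1953843 reaches JDN 1954143, which is Adar 6, 4398 AM.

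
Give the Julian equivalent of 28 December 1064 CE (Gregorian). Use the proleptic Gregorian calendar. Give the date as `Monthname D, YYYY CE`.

At this point the Julian calendar is 6 days behind the Gregorian.
28 December 1064 Gregorian − 6 days → 22 December 1064 Julian.

December 22, 1064 CE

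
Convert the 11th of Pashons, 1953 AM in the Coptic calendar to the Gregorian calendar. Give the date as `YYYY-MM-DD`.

2237-05-21

Julian Day Number of the source date = 2538248.
Converting JDN 2538248 to the Gregorian calendar gives 21 May 2237 CE.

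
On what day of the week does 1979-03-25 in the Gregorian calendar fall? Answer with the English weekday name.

2443958 ≡ 6 (mod 7); counting from Monday = 0 gives Sunday.

Sunday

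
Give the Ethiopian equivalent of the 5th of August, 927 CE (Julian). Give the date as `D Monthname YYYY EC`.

Both dates share Julian Day Number 2059861; in the Ethiopian calendar that is 12 Nehase 919 EC.

12 Nehase 919 EC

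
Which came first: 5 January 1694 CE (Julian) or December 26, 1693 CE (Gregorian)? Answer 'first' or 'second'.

second

The two dates have Julian Day Numbers 2339796 and 2339776 respectively.
Since 2339776 < 2339796, the second date comes first.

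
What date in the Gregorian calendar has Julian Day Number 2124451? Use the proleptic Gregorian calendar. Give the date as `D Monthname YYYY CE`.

Counting from JDN 2299161 = 15 Oct 1582 gives an offset of -174710 days.

13 June 1104 CE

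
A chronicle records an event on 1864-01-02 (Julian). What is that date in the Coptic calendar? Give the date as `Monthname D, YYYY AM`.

Both dates share Julian Day Number 2401885; in the Coptic calendar that is 6 Tobi 1580 AM.

Tobi 6, 1580 AM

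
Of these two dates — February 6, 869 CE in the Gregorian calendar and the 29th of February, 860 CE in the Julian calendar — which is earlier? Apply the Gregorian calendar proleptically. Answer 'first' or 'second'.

second

The two dates have Julian Day Numbers 2038493 and 2035232 respectively.
Since 2035232 < 2038493, the second date comes first.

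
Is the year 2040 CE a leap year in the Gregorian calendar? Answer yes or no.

2040 is divisible by 4 and not by 100, so it is a leap year.

yes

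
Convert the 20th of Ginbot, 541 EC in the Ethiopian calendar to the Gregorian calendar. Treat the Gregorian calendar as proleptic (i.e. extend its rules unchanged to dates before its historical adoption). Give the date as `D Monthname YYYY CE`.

Julian Day Number of the source date = 1921715.
Converting JDN 1921715 to the Gregorian calendar gives 17 May 549 CE.

17 May 549 CE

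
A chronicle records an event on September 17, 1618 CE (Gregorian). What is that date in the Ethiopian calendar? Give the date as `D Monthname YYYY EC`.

10 Meskerem 1611 EC

Both dates share Julian Day Number 2312282; in the Ethiopian calendar that is 10 Meskerem 1611 EC.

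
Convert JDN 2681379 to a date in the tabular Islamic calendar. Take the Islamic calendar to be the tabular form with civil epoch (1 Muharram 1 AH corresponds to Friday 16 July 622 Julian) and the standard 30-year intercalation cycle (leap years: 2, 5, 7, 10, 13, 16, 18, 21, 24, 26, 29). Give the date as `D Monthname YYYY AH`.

JDN 2681379 is 7 April 2629 in the Gregorian calendar.
In the tabular Islamic calendar that day is 21 Rabi' al-Thani 2069 AH.

21 Rabi' al-Thani 2069 AH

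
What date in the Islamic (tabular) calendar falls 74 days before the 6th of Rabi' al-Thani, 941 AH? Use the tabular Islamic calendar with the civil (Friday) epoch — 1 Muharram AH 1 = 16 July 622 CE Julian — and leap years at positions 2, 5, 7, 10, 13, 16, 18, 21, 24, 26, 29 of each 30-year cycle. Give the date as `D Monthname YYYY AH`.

21 Muharram 941 AH

Counting 74 days back from JDN 2281639 reaches JDN 2281565, which is 21 Muharram 941 AH.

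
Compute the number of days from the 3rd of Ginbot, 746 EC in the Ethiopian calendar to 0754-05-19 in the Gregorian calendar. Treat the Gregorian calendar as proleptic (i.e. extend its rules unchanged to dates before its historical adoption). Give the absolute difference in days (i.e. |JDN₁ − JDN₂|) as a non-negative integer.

17

First date → JDN 1996574; second date → JDN 1996591.
The interval is |1996574 − 1996591| = 17 days.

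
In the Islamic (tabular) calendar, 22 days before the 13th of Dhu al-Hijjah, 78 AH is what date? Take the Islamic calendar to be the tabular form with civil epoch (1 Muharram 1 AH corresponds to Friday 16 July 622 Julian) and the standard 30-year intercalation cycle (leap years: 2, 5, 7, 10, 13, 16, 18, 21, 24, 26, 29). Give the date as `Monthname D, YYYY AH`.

Dhu al-Qa'dah 21, 78 AH

Counting 22 days back from JDN 1976063 reaches JDN 1976041, which is Dhu al-Qa'dah 21, 78 AH.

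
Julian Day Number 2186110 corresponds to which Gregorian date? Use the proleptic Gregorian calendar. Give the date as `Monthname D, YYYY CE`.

April 6, 1273 CE

Counting from JDN 2299161 = 15 Oct 1582 gives an offset of -113051 days.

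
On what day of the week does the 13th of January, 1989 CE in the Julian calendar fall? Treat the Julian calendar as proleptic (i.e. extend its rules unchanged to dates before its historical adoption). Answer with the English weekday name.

Thursday

In the Gregorian calendar this is 26 January 1989 (JDN 2447553).
Since JDN mod 7 = 3 (0 = Monday), the day is Thursday.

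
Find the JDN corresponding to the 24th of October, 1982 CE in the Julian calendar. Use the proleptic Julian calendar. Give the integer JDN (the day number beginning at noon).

In the Gregorian calendar the same day is 6 November 1982.
JDN 2400001 is 17 November 1858 CE (Gregorian), MJD 0; the target day is +45279 days from there, so JDN = 2445280.

2445280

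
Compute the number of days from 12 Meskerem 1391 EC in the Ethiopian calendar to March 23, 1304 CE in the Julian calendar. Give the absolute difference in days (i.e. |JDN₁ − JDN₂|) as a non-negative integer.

First date → JDN 2231929; second date → JDN 2197426.
The interval is |2231929 − 2197426| = 34503 days.

34503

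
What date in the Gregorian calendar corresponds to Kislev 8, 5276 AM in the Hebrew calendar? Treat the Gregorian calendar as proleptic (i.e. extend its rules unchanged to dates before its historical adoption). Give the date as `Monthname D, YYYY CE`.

Both dates share Julian Day Number 2274730; in the Gregorian calendar that is 25 November 1515 CE.

November 25, 1515 CE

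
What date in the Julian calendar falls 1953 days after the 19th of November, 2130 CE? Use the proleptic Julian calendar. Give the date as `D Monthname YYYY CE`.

The starting date is JDN 2499363; 2499363 + 1953 = 2501316.
JDN 2501316 corresponds to 25 March 2136 CE.

25 March 2136 CE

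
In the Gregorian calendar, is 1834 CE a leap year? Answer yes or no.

no

1834 is not divisible by 4, so it is a common year.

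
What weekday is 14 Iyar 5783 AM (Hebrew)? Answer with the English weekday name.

This is JDN 2460070 (5 May 2023 Gregorian).
2460070 ≡ 4 (mod 7); counting from Monday = 0 gives Friday.

Friday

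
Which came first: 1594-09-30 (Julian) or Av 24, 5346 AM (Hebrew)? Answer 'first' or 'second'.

The two dates have Julian Day Numbers 2303539 and 2300554 respectively.
Since 2300554 < 2303539, the second date comes first.

second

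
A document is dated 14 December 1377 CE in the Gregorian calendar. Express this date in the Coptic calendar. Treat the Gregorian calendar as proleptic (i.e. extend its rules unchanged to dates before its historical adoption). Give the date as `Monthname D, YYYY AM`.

Koiak 10, 1094 AM

Both dates share Julian Day Number 2224347; in the Coptic calendar that is 10 Koiak 1094 AM.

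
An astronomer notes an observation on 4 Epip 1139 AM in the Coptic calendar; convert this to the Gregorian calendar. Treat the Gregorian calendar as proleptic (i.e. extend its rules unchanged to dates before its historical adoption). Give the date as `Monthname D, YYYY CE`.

July 7, 1423 CE

Julian Day Number of the source date = 2240987.
Converting JDN 2240987 to the Gregorian calendar gives 7 July 1423 CE.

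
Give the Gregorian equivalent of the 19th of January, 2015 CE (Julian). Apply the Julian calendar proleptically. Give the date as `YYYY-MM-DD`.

At this point the Julian calendar is 13 days behind the Gregorian.
19 January 2015 Julian + 13 days → 1 February 2015 Gregorian.

2015-02-01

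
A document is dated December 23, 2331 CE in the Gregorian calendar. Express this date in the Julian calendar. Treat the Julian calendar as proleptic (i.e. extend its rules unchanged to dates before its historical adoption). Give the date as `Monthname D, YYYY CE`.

The Julian–Gregorian offset here is 16 days (Julian trailing).
23 December 2331 Gregorian − 16 days → 7 December 2331 Julian.

December 7, 2331 CE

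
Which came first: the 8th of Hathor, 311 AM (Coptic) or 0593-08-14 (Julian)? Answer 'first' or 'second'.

second

The two dates have Julian Day Numbers 1938324 and 1937877 respectively.
Since 1937877 < 1938324, the second date comes first.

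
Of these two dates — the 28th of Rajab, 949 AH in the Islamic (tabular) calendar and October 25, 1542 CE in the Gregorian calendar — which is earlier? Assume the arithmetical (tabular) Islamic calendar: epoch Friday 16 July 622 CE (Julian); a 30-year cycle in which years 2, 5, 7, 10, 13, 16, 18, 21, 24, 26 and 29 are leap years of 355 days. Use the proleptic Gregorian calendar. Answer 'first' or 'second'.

second

First date → JDN 2284584; second date → JDN 2284561.
JDN 2284561 < JDN 2284584, so the second date is earlier.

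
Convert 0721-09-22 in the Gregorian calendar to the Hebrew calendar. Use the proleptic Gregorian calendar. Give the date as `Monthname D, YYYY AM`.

Tishrei 22, 4482 AM

Julian Day Number of the source date = 1984664.
Converting JDN 1984664 to the Hebrew calendar gives 22 Tishrei 4482 AM.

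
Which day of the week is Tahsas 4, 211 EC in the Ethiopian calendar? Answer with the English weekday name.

Monday

Equivalently 30 November 218 Gregorian, JDN 1801016.
1801016 ≡ 0 (mod 7); counting from Monday = 0 gives Monday.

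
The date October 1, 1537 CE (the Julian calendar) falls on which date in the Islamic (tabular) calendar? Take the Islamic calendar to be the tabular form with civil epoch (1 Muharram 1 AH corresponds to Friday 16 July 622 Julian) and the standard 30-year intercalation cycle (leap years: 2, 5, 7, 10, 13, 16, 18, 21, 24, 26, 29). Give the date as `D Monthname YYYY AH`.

25 Rabi' al-Thani 944 AH

Julian Day Number of the source date = 2282721.
Converting JDN 2282721 to the tabular Islamic calendar gives 25 Rabi' al-Thani 944 AH.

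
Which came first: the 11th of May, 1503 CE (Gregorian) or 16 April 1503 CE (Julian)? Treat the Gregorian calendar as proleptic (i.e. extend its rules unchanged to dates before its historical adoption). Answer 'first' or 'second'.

second

The two dates have Julian Day Numbers 2270149 and 2270134 respectively.
Since 2270134 < 2270149, the second date comes first.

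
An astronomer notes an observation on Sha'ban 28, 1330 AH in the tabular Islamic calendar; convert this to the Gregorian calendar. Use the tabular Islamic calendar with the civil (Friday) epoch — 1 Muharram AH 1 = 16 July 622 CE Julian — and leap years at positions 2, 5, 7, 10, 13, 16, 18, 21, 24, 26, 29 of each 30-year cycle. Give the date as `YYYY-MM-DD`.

1912-08-12

Julian Day Number of the source date = 2419627.
Converting JDN 2419627 to the Gregorian calendar gives 12 August 1912 CE.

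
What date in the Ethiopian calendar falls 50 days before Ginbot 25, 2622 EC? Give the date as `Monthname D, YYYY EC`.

Miyazya 5, 2622 EC

JDN of Ginbot 25, 2622 EC = 2681805.
2681805 − 50 = 2681755.
JDN 2681755 in the Ethiopian calendar is Miyazya 5, 2622 EC.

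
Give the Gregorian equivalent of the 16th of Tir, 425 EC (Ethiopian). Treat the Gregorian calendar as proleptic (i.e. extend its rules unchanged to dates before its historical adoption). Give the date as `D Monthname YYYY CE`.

Julian Day Number of the source date = 1879222.
Converting JDN 1879222 to the Gregorian calendar gives 12 January 433 CE.

12 January 433 CE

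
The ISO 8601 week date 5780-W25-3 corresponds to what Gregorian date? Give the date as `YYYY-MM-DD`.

5780-06-21

ISO week 1 of 5780 is the week containing the first Thursday of 5780.
Week 25, day 3 (Wednesday) lands on 5780-06-21.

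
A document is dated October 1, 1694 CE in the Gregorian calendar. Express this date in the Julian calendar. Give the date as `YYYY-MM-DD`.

At this point the Julian calendar is 10 days behind the Gregorian.
1 October 1694 Gregorian − 10 days → 21 September 1694 Julian.

1694-09-21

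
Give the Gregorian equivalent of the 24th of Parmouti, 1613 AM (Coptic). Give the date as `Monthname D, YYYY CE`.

May 1, 1897 CE

Julian Day Number of the source date = 2414046.
Converting JDN 2414046 to the Gregorian calendar gives 1 May 1897 CE.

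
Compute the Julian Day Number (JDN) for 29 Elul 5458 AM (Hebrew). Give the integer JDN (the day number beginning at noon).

Equivalently 5 September 1698 (Gregorian).
JDN 2299161 is 15 October 1582 CE (Gregorian); the target day is +42329 days from there, so JDN = 2341490.

2341490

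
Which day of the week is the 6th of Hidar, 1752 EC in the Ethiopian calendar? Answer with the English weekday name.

Equivalently 14 November 1759 Gregorian, JDN 2363839.
JDN 2363839 mod 7 = 2, and JDN 0 was a Monday, so this is a Wednesday.

Wednesday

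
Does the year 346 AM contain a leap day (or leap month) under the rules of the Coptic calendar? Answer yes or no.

no

346 mod 4 = 2; in the Coptic calendar a year is leap when year mod 4 = 3, so it is a common year.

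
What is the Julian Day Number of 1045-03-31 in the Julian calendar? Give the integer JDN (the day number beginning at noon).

In the proleptic Gregorian calendar the same day is 6 April 1045.
JDN 2451545 is 1 January 2000 CE (Gregorian); the target day is −348711 days from there, so JDN = 2102834.

2102834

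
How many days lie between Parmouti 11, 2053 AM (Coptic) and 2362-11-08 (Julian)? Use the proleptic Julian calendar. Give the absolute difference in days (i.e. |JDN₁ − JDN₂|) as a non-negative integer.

JDN of the first date = 2574743.
JDN of the second date = 2584090.
|2584090 − 2574743| = 9347.

9347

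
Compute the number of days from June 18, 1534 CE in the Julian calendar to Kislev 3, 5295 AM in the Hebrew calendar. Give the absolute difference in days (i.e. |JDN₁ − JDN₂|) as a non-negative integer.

145

JDN of the first date = 2281520.
JDN of the second date = 2281665.
|2281665 − 2281520| = 145.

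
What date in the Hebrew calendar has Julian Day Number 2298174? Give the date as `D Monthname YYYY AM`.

JDN 2298174 is 1 February 1580 in the proleptic Gregorian calendar.
In the Hebrew calendar that day is 5 Shevat 5340 AM.

5 Shevat 5340 AM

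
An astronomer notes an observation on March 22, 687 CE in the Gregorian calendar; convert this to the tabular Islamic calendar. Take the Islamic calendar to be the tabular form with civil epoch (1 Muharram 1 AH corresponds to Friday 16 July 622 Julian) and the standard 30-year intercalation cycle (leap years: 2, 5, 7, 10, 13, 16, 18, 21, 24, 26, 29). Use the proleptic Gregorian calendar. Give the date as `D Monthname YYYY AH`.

28 Sha'ban 67 AH

Julian Day Number of the source date = 1972062.
Converting JDN 1972062 to the tabular Islamic calendar gives 28 Sha'ban 67 AH.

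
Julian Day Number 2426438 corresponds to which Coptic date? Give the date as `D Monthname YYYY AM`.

JDN 2426438 is 6 April 1931 in the Gregorian calendar.
In the Coptic calendar that day is 28 Paremhat 1647 AM.

28 Paremhat 1647 AM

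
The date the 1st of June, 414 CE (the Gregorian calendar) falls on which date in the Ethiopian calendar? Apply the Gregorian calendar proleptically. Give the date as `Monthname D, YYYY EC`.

Sene 6, 406 EC

Julian Day Number of the source date = 1872422.
Converting JDN 1872422 to the Ethiopian calendar gives 6 Sene 406 EC.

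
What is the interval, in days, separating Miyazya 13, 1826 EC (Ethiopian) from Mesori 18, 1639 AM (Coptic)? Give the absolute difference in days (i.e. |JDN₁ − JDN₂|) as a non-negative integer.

JDN of the first date = 2391024.
JDN of the second date = 2423656.
|2423656 − 2391024| = 32632.

32632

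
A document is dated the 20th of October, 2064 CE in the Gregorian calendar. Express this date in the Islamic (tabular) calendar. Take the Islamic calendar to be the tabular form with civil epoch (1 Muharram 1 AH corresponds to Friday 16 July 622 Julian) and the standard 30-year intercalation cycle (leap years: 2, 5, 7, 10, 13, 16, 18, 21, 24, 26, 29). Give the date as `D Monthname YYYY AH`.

Julian Day Number of the source date = 2475214.
Converting JDN 2475214 to the tabular Islamic calendar gives 9 Rajab 1487 AH.

9 Rajab 1487 AH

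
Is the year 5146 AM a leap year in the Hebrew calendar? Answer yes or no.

Hebrew year 5146 is year 16 of its 19-year Metonic cycle; leap years are at positions 3, 6, 8, 11, 14, 17, 19, so it is a common year (12 months).

no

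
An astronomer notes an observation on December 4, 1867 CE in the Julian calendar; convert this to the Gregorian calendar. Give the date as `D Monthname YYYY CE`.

16 December 1867 CE

The Julian–Gregorian offset here is 12 days (Julian trailing).
4 December 1867 Julian + 12 days → 16 December 1867 Gregorian.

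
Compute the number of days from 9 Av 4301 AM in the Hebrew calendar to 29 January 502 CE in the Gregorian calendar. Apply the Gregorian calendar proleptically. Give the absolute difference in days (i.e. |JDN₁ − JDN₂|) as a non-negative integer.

JDN of the first date = 1918857.
JDN of the second date = 1904440.
|1904440 − 1918857| = 14417.

14417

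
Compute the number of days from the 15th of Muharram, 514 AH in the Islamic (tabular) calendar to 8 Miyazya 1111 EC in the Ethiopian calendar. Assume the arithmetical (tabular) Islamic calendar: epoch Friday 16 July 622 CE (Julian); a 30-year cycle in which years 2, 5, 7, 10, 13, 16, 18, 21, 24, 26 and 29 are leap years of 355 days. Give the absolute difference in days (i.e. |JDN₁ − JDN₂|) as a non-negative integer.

379

JDN of the first date = 2130244.
JDN of the second date = 2129865.
|2129865 − 2130244| = 379.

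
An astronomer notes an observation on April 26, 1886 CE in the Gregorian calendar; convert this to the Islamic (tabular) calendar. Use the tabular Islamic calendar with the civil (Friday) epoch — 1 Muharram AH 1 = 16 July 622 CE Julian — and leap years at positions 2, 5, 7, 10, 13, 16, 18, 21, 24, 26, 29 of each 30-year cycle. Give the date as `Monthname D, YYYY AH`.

Both dates share Julian Day Number 2410023; in the tabular Islamic calendar that is 22 Rajab 1303 AH.

Rajab 22, 1303 AH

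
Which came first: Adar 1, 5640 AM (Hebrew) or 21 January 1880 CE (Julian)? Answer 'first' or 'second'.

Converting both to JDN: 2407759 vs 2407748; the smaller is the second.

second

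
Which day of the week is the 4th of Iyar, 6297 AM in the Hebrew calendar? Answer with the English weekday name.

In the Gregorian calendar this is 16 May 2537 (JDN 2647816).
2647816 ≡ 3 (mod 7); counting from Monday = 0 gives Thursday.

Thursday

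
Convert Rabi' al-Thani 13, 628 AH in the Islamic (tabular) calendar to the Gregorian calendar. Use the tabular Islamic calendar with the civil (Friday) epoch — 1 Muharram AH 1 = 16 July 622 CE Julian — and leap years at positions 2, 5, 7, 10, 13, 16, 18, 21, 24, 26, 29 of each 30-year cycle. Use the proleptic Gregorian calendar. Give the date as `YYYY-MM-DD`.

Julian Day Number of the source date = 2170729.
Converting JDN 2170729 to the Gregorian calendar gives 25 February 1231 CE.

1231-02-25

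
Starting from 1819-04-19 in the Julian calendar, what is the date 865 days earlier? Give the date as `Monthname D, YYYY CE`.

December 5, 1816 CE

JDN of 1819-04-19 = 2385556.
2385556 − 865 = 2384691.
JDN 2384691 in the Julian calendar is December 5, 1816 CE.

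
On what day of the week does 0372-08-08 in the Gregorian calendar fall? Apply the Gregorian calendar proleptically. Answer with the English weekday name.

Since JDN mod 7 = 1 (0 = Monday), the day is Tuesday.

Tuesday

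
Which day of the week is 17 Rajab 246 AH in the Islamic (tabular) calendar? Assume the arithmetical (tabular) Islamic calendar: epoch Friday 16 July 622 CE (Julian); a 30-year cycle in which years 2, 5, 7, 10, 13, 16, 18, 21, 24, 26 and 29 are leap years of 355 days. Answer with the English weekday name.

Monday

In the proleptic Gregorian calendar this is 11 October 860 (JDN 2035453).
JDN 2035453 mod 7 = 0, and JDN 0 was a Monday, so this is a Monday.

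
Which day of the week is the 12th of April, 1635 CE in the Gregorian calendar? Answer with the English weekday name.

JDN 2318333 mod 7 = 3, and JDN 0 was a Monday, so this is a Thursday.

Thursday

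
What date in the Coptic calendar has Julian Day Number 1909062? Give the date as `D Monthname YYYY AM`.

JDN 1909062 is 25 September 514 in the proleptic Gregorian calendar.
In the Coptic calendar that day is 26 Thout 231 AM.

26 Thout 231 AM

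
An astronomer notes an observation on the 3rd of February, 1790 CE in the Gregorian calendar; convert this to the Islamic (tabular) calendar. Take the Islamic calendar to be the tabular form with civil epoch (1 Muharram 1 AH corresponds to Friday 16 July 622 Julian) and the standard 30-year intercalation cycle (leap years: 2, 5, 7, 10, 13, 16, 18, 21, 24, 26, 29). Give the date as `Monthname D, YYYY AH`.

Julian Day Number of the source date = 2374878.
Converting JDN 2374878 to the tabular Islamic calendar gives 18 Jumada al-Awwal 1204 AH.

Jumada al-Awwal 18, 1204 AH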